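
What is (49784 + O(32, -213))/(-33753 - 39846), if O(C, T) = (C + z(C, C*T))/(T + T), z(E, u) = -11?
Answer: -7069321/10451058 ≈ -0.67642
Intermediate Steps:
O(C, T) = (-11 + C)/(2*T) (O(C, T) = (C - 11)/(T + T) = (-11 + C)/((2*T)) = (-11 + C)*(1/(2*T)) = (-11 + C)/(2*T))
(49784 + O(32, -213))/(-33753 - 39846) = (49784 + (½)*(-11 + 32)/(-213))/(-33753 - 39846) = (49784 + (½)*(-1/213)*21)/(-73599) = (49784 - 7/142)*(-1/73599) = (7069321/142)*(-1/73599) = -7069321/10451058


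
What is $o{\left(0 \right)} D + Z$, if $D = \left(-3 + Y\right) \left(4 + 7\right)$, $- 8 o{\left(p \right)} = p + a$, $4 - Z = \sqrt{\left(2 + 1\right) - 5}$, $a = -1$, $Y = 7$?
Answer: $\frac{19}{2} - i \sqrt{2} \approx 9.5 - 1.4142 i$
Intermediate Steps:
$Z = 4 - i \sqrt{2}$ ($Z = 4 - \sqrt{\left(2 + 1\right) - 5} = 4 - \sqrt{3 - 5} = 4 - \sqrt{-2} = 4 - i \sqrt{2} \approx 4.0 - 1.4142 i$)
$o{\left(p \right)} = \frac{1}{8} - \frac{p}{8}$ ($o{\left(p \right)} = - \frac{p - 1}{8} = - \frac{-1 + p}{8} = \frac{1}{8} - \frac{p}{8}$)
$D = 44$ ($D = \left(-3 + 7\right) \left(4 + 7\right) = 4 \cdot 11 = 44$)
$o{\left(0 \right)} D + Z = \left(\frac{1}{8} - 0\right) 44 + \left(4 - i \sqrt{2}\right) = \left(\frac{1}{8} + 0\right) 44 + \left(4 - i \sqrt{2}\right) = \frac{1}{8} \cdot 44 + \left(4 - i \sqrt{2}\right) = \frac{11}{2} + \left(4 - i \sqrt{2}\right) = \frac{19}{2} - i \sqrt{2}$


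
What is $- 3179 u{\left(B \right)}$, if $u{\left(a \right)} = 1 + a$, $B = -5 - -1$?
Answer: $9537$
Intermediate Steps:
$B = -4$ ($B = -5 + 1 = -4$)
$- 3179 u{\left(B \right)} = - 3179 \left(1 - 4\right) = \left(-3179\right) \left(-3\right) = 9537$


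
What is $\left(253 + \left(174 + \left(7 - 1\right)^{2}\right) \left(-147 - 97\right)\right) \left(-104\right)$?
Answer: $5302648$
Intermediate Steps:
$\left(253 + \left(174 + \left(7 - 1\right)^{2}\right) \left(-147 - 97\right)\right) \left(-104\right) = \left(253 + \left(174 + 6^{2}\right) \left(-244\right)\right) \left(-104\right) = \left(253 + \left(174 + 36\right) \left(-244\right)\right) \left(-104\right) = \left(253 + 210 \left(-244\right)\right) \left(-104\right) = \left(253 - 51240\right) \left(-104\right) = \left(-50987\right) \left(-104\right) = 5302648$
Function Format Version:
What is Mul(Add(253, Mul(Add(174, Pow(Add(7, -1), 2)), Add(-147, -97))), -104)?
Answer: 5302648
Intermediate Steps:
Mul(Add(253, Mul(Add(174, Pow(Add(7, -1), 2)), Add(-147, -97))), -104) = Mul(Add(253, Mul(Add(174, Pow(6, 2)), -244)), -104) = Mul(Add(253, Mul(Add(174, 36), -244)), -104) = Mul(Add(253, Mul(210, -244)), -104) = Mul(Add(253, -51240), -104) = Mul(-50987, -104) = 5302648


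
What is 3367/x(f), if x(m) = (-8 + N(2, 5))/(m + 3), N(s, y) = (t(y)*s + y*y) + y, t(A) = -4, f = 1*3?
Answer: 1443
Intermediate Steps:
f = 3
N(s, y) = y + y² - 4*s (N(s, y) = (-4*s + y*y) + y = (-4*s + y²) + y = (y² - 4*s) + y = y + y² - 4*s)
x(m) = 14/(3 + m) (x(m) = (-8 + (5 + 5² - 4*2))/(m + 3) = (-8 + (5 + 25 - 8))/(3 + m) = (-8 + 22)/(3 + m) = 14/(3 + m))
3367/x(f) = 3367/((14/(3 + 3))) = 3367/((14/6)) = 3367/((14*(⅙))) = 3367/(7/3) = 3367*(3/7) = 1443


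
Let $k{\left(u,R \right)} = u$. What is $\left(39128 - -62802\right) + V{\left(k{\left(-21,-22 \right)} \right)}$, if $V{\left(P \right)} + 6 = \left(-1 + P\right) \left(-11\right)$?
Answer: $102166$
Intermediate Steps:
$V{\left(P \right)} = 5 - 11 P$ ($V{\left(P \right)} = -6 + \left(-1 + P\right) \left(-11\right) = -6 - \left(-11 + 11 P\right) = 5 - 11 P$)
$\left(39128 - -62802\right) + V{\left(k{\left(-21,-22 \right)} \right)} = \left(39128 - -62802\right) + \left(5 - -231\right) = \left(39128 + 62802\right) + \left(5 + 231\right) = 101930 + 236 = 102166$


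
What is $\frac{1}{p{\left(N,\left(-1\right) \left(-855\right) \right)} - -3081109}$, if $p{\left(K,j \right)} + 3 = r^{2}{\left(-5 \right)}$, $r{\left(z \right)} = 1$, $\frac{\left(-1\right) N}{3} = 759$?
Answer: $\frac{1}{3081107} \approx 3.2456 \cdot 10^{-7}$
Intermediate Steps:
$N = -2277$ ($N = \left(-3\right) 759 = -2277$)
$p{\left(K,j \right)} = -2$ ($p{\left(K,j \right)} = -3 + 1^{2} = -3 + 1 = -2$)
$\frac{1}{p{\left(N,\left(-1\right) \left(-855\right) \right)} - -3081109} = \frac{1}{-2 - -3081109} = \frac{1}{-2 + 3081109} = \frac{1}{3081107}$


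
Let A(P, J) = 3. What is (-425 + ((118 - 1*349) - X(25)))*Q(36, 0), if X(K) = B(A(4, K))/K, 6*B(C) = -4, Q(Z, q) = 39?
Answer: -639574/25 ≈ -25583.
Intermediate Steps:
B(C) = -⅔ (B(C) = (⅙)*(-4) = -⅔)
X(K) = -2/(3*K)
(-425 + ((118 - 1*349) - X(25)))*Q(36, 0) = (-425 + ((118 - 1*349) - (-2)/(3*25)))*39 = (-425 + ((118 - 349) - (-2)/(3*25)))*39 = (-425 + (-231 - 1*(-2/75)))*39 = (-425 + (-231 + 2/75))*39 = (-425 - 17323/75)*39 = -49198/75*39 = -639574/25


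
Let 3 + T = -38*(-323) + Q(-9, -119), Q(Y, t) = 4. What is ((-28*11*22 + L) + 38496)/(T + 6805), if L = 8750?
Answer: 1349/636 ≈ 2.1211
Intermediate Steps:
T = 12275 (T = -3 + (-38*(-323) + 4) = -3 + (12274 + 4) = -3 + 12278 = 12275)
((-28*11*22 + L) + 38496)/(T + 6805) = ((-28*11*22 + 8750) + 38496)/(12275 + 6805) = ((-308*22 + 8750) + 38496)/19080 = ((-6776 + 8750) + 38496)*(1/19080) = (1974 + 38496)*(1/19080) = 40470*(1/19080) = 1349/636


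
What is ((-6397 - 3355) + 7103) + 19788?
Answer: 17139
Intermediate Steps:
((-6397 - 3355) + 7103) + 19788 = (-9752 + 7103) + 19788 = -2649 + 19788 = 17139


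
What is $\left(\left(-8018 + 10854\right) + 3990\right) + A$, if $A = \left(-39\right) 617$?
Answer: $-17237$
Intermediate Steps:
$A = -24063$
$\left(\left(-8018 + 10854\right) + 3990\right) + A = \left(\left(-8018 + 10854\right) + 3990\right) - 24063 = \left(2836 + 3990\right) - 24063 = 6826 - 24063 = -17237$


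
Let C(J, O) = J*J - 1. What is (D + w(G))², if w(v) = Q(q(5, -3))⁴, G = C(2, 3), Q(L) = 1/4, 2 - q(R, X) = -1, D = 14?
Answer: 12852225/65536 ≈ 196.11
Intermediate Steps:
q(R, X) = 3 (q(R, X) = 2 - 1*(-1) = 2 + 1 = 3)
Q(L) = ¼
C(J, O) = -1 + J² (C(J, O) = J² - 1 = -1 + J²)
G = 3 (G = -1 + 2² = -1 + 4 = 3)
w(v) = 1/256 (w(v) = (¼)⁴ = 1/256)
(D + w(G))² = (14 + 1/256)² = (3585/256)² = 12852225/65536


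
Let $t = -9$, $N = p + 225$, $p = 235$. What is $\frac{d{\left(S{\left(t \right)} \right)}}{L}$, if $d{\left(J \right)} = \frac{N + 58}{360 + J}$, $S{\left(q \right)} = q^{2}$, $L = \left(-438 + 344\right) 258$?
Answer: $- \frac{37}{763938} \approx -4.8433 \cdot 10^{-5}$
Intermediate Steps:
$N = 460$ ($N = 235 + 225 = 460$)
$L = -24252$ ($L = \left(-94\right) 258 = -24252$)
$d{\left(J \right)} = \frac{518}{360 + J}$ ($d{\left(J \right)} = \frac{460 + 58}{360 + J} = \frac{518}{360 + J}$)
$\frac{d{\left(S{\left(t \right)} \right)}}{L} = \frac{518 \frac{1}{360 + \left(-9\right)^{2}}}{-24252} = \frac{518}{360 + 81} \left(- \frac{1}{24252}\right) = \frac{518}{441} \left(- \frac{1}{24252}\right) = 518 \cdot \frac{1}{441} \left(- \frac{1}{24252}\right) = \frac{74}{63} \left(- \frac{1}{24252}\right) = - \frac{37}{763938}$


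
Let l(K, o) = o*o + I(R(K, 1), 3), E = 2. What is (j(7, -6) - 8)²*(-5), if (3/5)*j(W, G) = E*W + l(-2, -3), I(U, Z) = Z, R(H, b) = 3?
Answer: -56180/9 ≈ -6242.2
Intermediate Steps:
l(K, o) = 3 + o² (l(K, o) = o*o + 3 = o² + 3 = 3 + o²)
j(W, G) = 20 + 10*W/3 (j(W, G) = 5*(2*W + (3 + (-3)²))/3 = 5*(2*W + (3 + 9))/3 = 5*(2*W + 12)/3 = 5*(12 + 2*W)/3 = 20 + 10*W/3)
(j(7, -6) - 8)²*(-5) = ((20 + (10/3)*7) - 8)²*(-5) = ((20 + 70/3) - 8)²*(-5) = (130/3 - 8)²*(-5) = (106/3)²*(-5) = (11236/9)*(-5) = -56180/9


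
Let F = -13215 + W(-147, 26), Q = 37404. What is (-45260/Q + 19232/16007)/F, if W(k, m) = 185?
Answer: 1280773/1950349384710 ≈ 6.5669e-7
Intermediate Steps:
F = -13030 (F = -13215 + 185 = -13030)
(-45260/Q + 19232/16007)/F = (-45260/37404 + 19232/16007)/(-13030) = (-45260*1/37404 + 19232*(1/16007))*(-1/13030) = (-11315/9351 + 19232/16007)*(-1/13030) = -1280773/149681457*(-1/13030) = 1280773/1950349384710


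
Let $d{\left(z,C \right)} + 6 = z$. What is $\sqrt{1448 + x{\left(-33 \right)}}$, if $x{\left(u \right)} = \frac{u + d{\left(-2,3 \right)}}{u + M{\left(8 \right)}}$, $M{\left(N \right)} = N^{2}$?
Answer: $\frac{3 \sqrt{154473}}{31} \approx 38.035$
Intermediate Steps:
$d{\left(z,C \right)} = -6 + z$
$x{\left(u \right)} = \frac{-8 + u}{64 + u}$ ($x{\left(u \right)} = \frac{u - 8}{u + 8^{2}} = \frac{u - 8}{u + 64} = \frac{-8 + u}{64 + u}$)
$\sqrt{1448 + x{\left(-33 \right)}} = \sqrt{1448 + \frac{-8 - 33}{64 - 33}} = \sqrt{1448 + \frac{1}{31} \left(-41\right)} = \sqrt{1448 - \frac{41}{31}} = \sqrt{\frac{44847}{31}} = \frac{3 \sqrt{154473}}{31}$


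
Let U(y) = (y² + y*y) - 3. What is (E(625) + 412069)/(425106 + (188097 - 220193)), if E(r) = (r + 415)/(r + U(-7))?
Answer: 1854317/1768545 ≈ 1.0485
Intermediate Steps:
U(y) = -3 + 2*y² (U(y) = (y² + y²) - 3 = 2*y² - 3 = -3 + 2*y²)
E(r) = (415 + r)/(95 + r) (E(r) = (r + 415)/(r + (-3 + 2*(-7)²)) = (415 + r)/(r + (-3 + 2*49)) = (415 + r)/(r + (-3 + 98)) = (415 + r)/(r + 95) = (415 + r)/(95 + r))
(E(625) + 412069)/(425106 + (188097 - 220193)) = ((415 + 625)/(95 + 625) + 412069)/(425106 + (188097 - 220193)) = (1040/720 + 412069)/(425106 - 32096) = ((1/720)*1040 + 412069)/393010 = (13/9 + 412069)*(1/393010) = (3708634/9)*(1/393010) = 1854317/1768545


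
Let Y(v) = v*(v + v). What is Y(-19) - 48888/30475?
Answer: 21954062/30475 ≈ 720.40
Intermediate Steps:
Y(v) = 2*v² (Y(v) = v*(2*v) = 2*v²)
Y(-19) - 48888/30475 = 2*(-19)² - 48888/30475 = 2*361 - 48888/30475 = 722 - 1*48888/30475 = 722 - 48888/30475 = 21954062/30475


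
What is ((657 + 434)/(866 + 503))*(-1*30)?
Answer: -32730/1369 ≈ -23.908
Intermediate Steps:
((657 + 434)/(866 + 503))*(-1*30) = (1091/1369)*(-30) = -32730/1369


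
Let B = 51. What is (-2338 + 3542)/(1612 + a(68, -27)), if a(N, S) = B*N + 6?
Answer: 602/2543 ≈ 0.23673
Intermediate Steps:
a(N, S) = 6 + 51*N (a(N, S) = 51*N + 6 = 6 + 51*N)
(-2338 + 3542)/(1612 + a(68, -27)) = (-2338 + 3542)/(1612 + (6 + 51*68)) = 1204/(1612 + (6 + 3468)) = 1204/(1612 + 3474) = 1204/5086 = 1204*(1/5086) = 602/2543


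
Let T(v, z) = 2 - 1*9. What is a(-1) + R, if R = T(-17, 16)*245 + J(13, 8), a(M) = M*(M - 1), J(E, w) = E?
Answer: -1700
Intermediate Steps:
T(v, z) = -7 (T(v, z) = 2 - 9 = -7)
a(M) = M*(-1 + M)
R = -1702 (R = -7*245 + 13 = -1715 + 13 = -1702)
a(-1) + R = -(-1 - 1) - 1702 = -1*(-2) - 1702 = 2 - 1702 = -1700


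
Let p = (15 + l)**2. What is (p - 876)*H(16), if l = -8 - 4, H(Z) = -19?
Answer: 16473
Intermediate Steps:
l = -12
p = 9 (p = (15 - 12)**2 = 3**2 = 9)
(p - 876)*H(16) = (9 - 876)*(-19) = -867*(-19) = 16473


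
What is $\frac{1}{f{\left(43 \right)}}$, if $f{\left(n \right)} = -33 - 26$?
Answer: $- \frac{1}{59} \approx -0.016949$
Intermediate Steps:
$f{\left(n \right)} = -59$ ($f{\left(n \right)} = -33 - 26 = -59$)
$\frac{1}{f{\left(43 \right)}} = \frac{1}{-59} = - \frac{1}{59}$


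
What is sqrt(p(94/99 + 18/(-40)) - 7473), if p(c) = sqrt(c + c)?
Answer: sqrt(-813809700 + 330*sqrt(108790))/330 ≈ 86.441*I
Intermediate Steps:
p(c) = sqrt(2)*sqrt(c) (p(c) = sqrt(2*c) = sqrt(2)*sqrt(c))
sqrt(p(94/99 + 18/(-40)) - 7473) = sqrt(sqrt(2)*sqrt(94/99 + 18/(-40)) - 7473) = sqrt(sqrt(2)*sqrt(94*(1/99) + 18*(-1/40)) - 7473) = sqrt(sqrt(2)*sqrt(94/99 - 9/20) - 7473) = sqrt(sqrt(2)*sqrt(989/1980) - 7473) = sqrt(sqrt(2)*(sqrt(54395)/330) - 7473) = sqrt(sqrt(108790)/330 - 7473) = sqrt(-7473 + sqrt(108790)/330)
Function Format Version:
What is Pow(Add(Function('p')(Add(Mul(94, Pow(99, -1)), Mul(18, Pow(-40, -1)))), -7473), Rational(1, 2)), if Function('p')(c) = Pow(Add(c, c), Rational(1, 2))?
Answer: Mul(Rational(1, 330), Pow(Add(-813809700, Mul(330, Pow(108790, Rational(1, 2)))), Rational(1, 2))) ≈ Mul(86.441, I)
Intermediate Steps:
Function('p')(c) = Mul(Pow(2, Rational(1, 2)), Pow(c, Rational(1, 2))) (Function('p')(c) = Pow(Mul(2, c), Rational(1, 2)) = Mul(Pow(2, Rational(1, 2)), Pow(c, Rational(1, 2))))
Pow(Add(Function('p')(Add(Mul(94, Pow(99, -1)), Mul(18, Pow(-40, -1)))), -7473), Rational(1, 2)) = Pow(Add(Mul(Pow(2, Rational(1, 2)), Pow(Add(Mul(94, Pow(99, -1)), Mul(18, Pow(-40, -1))), Rational(1, 2))), -7473), Rational(1, 2)) = Pow(Add(Mul(Pow(2, Rational(1, 2)), Pow(Add(Mul(94, Rational(1, 99)), Mul(18, Rational(-1, 40))), Rational(1, 2))), -7473), Rational(1, 2)) = Pow(Add(Mul(Pow(2, Rational(1, 2)), Pow(Add(Rational(94, 99), Rational(-9, 20)), Rational(1, 2))), -7473), Rational(1, 2)) = Pow(Add(Mul(Pow(2, Rational(1, 2)), Pow(Rational(989, 1980), Rational(1, 2))), -7473), Rational(1, 2)) = Pow(Add(Mul(Pow(2, Rational(1, 2)), Mul(Rational(1, 330), Pow(54395, Rational(1, 2)))), -7473), Rational(1, 2)) = Pow(Add(Mul(Rational(1, 330), Pow(108790, Rational(1, 2))), -7473), Rational(1, 2)) = Pow(Add(-7473, Mul(Rational(1, 330), Pow(108790, Rational(1, 2)))), Rational(1, 2))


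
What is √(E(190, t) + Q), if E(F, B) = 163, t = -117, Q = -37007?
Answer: 2*I*√9211 ≈ 191.95*I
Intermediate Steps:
√(E(190, t) + Q) = √(163 - 37007) = √(-36844) = 2*I*√9211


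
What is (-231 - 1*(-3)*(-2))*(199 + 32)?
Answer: -54747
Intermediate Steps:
(-231 - 1*(-3)*(-2))*(199 + 32) = (-231 + 3*(-2))*231 = (-231 - 6)*231 = -237*231 = -54747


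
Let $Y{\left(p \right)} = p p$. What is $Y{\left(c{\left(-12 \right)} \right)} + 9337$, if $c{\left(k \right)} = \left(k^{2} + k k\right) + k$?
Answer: $85513$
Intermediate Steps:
$c{\left(k \right)} = k + 2 k^{2}$ ($c{\left(k \right)} = \left(k^{2} + k^{2}\right) + k = 2 k^{2} + k = k + 2 k^{2}$)
$Y{\left(p \right)} = p^{2}$
$Y{\left(c{\left(-12 \right)} \right)} + 9337 = \left(- 12 \left(1 + 2 \left(-12\right)\right)\right)^{2} + 9337 = \left(- 12 \left(1 - 24\right)\right)^{2} + 9337 = \left(\left(-12\right) \left(-23\right)\right)^{2} + 9337 = 276^{2} + 9337 = 76176 + 9337 = 85513$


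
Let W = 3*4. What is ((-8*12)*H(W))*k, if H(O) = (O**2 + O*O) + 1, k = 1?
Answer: -27744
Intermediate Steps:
W = 12
H(O) = 1 + 2*O**2 (H(O) = (O**2 + O**2) + 1 = 2*O**2 + 1 = 1 + 2*O**2)
((-8*12)*H(W))*k = ((-8*12)*(1 + 2*12**2))*1 = -96*(1 + 2*144)*1 = -96*(1 + 288)*1 = -96*289*1 = -27744*1 = -27744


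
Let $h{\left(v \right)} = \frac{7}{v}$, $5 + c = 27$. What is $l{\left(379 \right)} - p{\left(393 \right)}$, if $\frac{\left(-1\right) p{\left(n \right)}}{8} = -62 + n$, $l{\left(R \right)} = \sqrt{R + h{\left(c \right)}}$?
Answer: $2648 + \frac{\sqrt{183590}}{22} \approx 2667.5$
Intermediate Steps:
$c = 22$ ($c = -5 + 27 = 22$)
$l{\left(R \right)} = \sqrt{\frac{7}{22} + R}$ ($l{\left(R \right)} = \sqrt{R + \frac{7}{22}} = \sqrt{\frac{7}{22} + R}$)
$p{\left(n \right)} = 496 - 8 n$ ($p{\left(n \right)} = - 8 \left(-62 + n\right) = 496 - 8 n$)
$l{\left(379 \right)} - p{\left(393 \right)} = \frac{\sqrt{154 + 484 \cdot 379}}{22} - \left(496 - 3144\right) = \frac{\sqrt{154 + 183436}}{22} - \left(496 - 3144\right) = \frac{\sqrt{183590}}{22} - -2648 = \frac{\sqrt{183590}}{22} + 2648 = 2648 + \frac{\sqrt{183590}}{22}$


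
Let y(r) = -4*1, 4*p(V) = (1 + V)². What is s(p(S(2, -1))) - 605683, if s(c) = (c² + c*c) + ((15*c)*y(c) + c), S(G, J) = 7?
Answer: -606115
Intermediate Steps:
p(V) = (1 + V)²/4
y(r) = -4
s(c) = -59*c + 2*c² (s(c) = (c² + c*c) + ((15*c)*(-4) + c) = (c² + c²) + (-60*c + c) = 2*c² - 59*c = -59*c + 2*c²)
s(p(S(2, -1))) - 605683 = ((1 + 7)²/4)*(-59 + 2*((1 + 7)²/4)) - 605683 = ((¼)*8²)*(-59 + 2*((¼)*8²)) - 605683 = ((¼)*64)*(-59 + 2*((¼)*64)) - 605683 = 16*(-59 + 2*16) - 605683 = 16*(-59 + 32) - 605683 = 16*(-27) - 605683 = -432 - 605683 = -606115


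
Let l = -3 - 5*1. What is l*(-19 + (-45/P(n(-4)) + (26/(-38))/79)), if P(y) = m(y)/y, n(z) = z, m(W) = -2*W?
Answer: -41924/1501 ≈ -27.931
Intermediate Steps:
P(y) = -2 (P(y) = (-2*y)/y = -2)
l = -8 (l = -3 - 5 = -8)
l*(-19 + (-45/P(n(-4)) + (26/(-38))/79)) = -8*(-19 + (-45/(-2) + (26/(-38))/79)) = -8*(-19 + (-45*(-½) + (26*(-1/38))*(1/79))) = -8*(-19 + (45/2 - 13/19*1/79)) = -8*(-19 + (45/2 - 13/1501)) = -8*(-19 + 67519/3002) = -8*10481/3002 = -41924/1501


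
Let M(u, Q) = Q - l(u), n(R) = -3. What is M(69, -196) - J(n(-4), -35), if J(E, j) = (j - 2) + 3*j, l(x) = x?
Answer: -123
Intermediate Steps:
M(u, Q) = Q - u
J(E, j) = -2 + 4*j (J(E, j) = (-2 + j) + 3*j = -2 + 4*j)
M(69, -196) - J(n(-4), -35) = (-196 - 1*69) - (-2 + 4*(-35)) = (-196 - 69) - (-2 - 140) = -265 - 1*(-142) = -265 + 142 = -123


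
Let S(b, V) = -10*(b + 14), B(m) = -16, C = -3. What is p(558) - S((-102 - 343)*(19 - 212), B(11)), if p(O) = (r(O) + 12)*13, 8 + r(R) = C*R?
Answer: 837280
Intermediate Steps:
r(R) = -8 - 3*R
S(b, V) = -140 - 10*b (S(b, V) = -10*(14 + b) = -140 - 10*b)
p(O) = 52 - 39*O (p(O) = ((-8 - 3*O) + 12)*13 = (4 - 3*O)*13 = 52 - 39*O)
p(558) - S((-102 - 343)*(19 - 212), B(11)) = (52 - 39*558) - (-140 - 10*(-102 - 343)*(19 - 212)) = (52 - 21762) - (-140 - (-4450)*(-193)) = -21710 - (-140 - 10*85885) = -21710 - (-140 - 858850) = -21710 - 1*(-858990) = -21710 + 858990 = 837280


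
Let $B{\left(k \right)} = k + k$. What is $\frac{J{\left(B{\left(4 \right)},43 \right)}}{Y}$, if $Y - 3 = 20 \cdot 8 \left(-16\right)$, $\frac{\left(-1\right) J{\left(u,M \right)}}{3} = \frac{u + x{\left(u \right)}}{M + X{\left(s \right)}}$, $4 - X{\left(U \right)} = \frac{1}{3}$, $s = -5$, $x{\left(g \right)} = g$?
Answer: $\frac{36}{89495} \approx 0.00040226$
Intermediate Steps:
$B{\left(k \right)} = 2 k$
$X{\left(U \right)} = \frac{11}{3}$ ($X{\left(U \right)} = 4 - \frac{1}{3} = \frac{11}{3}$)
$J{\left(u,M \right)} = - \frac{6 u}{\frac{11}{3} + M}$ ($J{\left(u,M \right)} = - 3 \frac{u + u}{M + \frac{11}{3}} = - 3 \frac{2 u}{\frac{11}{3} + M} = - \frac{6 u}{\frac{11}{3} + M}$)
$Y = -2557$ ($Y = 3 + 20 \cdot 8 \left(-16\right) = 3 + 160 \left(-16\right) = 3 - 2560 = -2557$)
$\frac{J{\left(B{\left(4 \right)},43 \right)}}{Y} = \frac{\left(-18\right) 2 \cdot 4 \frac{1}{11 + 3 \cdot 43}}{-2557} = \left(-18\right) 8 \frac{1}{11 + 129} \left(- \frac{1}{2557}\right) = \left(-18\right) 8 \cdot \frac{1}{140} \left(- \frac{1}{2557}\right) = \left(- \frac{36}{35}\right) \left(- \frac{1}{2557}\right) = \frac{36}{89495}$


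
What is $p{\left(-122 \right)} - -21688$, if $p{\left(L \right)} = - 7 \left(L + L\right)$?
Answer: $23396$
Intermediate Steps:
$p{\left(L \right)} = - 14 L$ ($p{\left(L \right)} = - 7 \cdot 2 L = - 14 L$)
$p{\left(-122 \right)} - -21688 = \left(-14\right) \left(-122\right) - -21688 = 1708 + 21688 = 23396$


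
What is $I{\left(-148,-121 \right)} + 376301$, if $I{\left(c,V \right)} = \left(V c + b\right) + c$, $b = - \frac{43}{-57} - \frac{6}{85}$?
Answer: $\frac{1909228858}{4845} \approx 3.9406 \cdot 10^{5}$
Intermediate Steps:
$b = \frac{3313}{4845}$ ($b = \left(-43\right) \left(- \frac{1}{57}\right) - \frac{6}{85} = \frac{43}{57} - \frac{6}{85} = \frac{3313}{4845} \approx 0.6838$)
$I{\left(c,V \right)} = \frac{3313}{4845} + c + V c$ ($I{\left(c,V \right)} = \left(V c + \frac{3313}{4845}\right) + c = \left(\frac{3313}{4845} + V c\right) + c = \frac{3313}{4845} + c + V c$)
$I{\left(-148,-121 \right)} + 376301 = \left(\frac{3313}{4845} - 148 - -17908\right) + 376301 = \left(\frac{3313}{4845} - 148 + 17908\right) + 376301 = \frac{86050513}{4845} + 376301 = \frac{1909228858}{4845}$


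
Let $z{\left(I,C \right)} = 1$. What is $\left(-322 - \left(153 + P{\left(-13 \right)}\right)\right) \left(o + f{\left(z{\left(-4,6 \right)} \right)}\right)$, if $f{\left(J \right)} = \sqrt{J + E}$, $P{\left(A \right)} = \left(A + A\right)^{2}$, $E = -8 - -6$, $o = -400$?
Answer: $460400 - 1151 i \approx 4.604 \cdot 10^{5} - 1151.0 i$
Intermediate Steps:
$E = -2$ ($E = -8 + 6 = -2$)
$P{\left(A \right)} = 4 A^{2}$ ($P{\left(A \right)} = \left(2 A\right)^{2} = 4 A^{2}$)
$f{\left(J \right)} = \sqrt{-2 + J}$ ($f{\left(J \right)} = \sqrt{J - 2} = \sqrt{-2 + J}$)
$\left(-322 - \left(153 + P{\left(-13 \right)}\right)\right) \left(o + f{\left(z{\left(-4,6 \right)} \right)}\right) = \left(-322 - \left(153 + 4 \left(-13\right)^{2}\right)\right) \left(-400 + \sqrt{-2 + 1}\right) = \left(-322 - \left(153 + 4 \cdot 169\right)\right) \left(-400 + \sqrt{-1}\right) = \left(-322 - 829\right) \left(-400 + i\right) = - 1151 \left(-400 + i\right) = 460400 - 1151 i$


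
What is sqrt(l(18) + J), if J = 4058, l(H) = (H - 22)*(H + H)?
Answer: sqrt(3914) ≈ 62.562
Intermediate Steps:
l(H) = 2*H*(-22 + H) (l(H) = (-22 + H)*(2*H) = 2*H*(-22 + H))
sqrt(l(18) + J) = sqrt(2*18*(-22 + 18) + 4058) = sqrt(2*18*(-4) + 4058) = sqrt(-144 + 4058) = sqrt(3914)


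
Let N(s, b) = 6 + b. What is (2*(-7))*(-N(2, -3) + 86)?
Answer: -1162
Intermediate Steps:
(2*(-7))*(-N(2, -3) + 86) = (2*(-7))*(-(6 - 3) + 86) = -14*(-1*3 + 86) = -14*(-3 + 86) = -14*83 = -1162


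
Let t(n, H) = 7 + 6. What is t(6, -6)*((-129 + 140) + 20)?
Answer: 403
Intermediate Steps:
t(n, H) = 13
t(6, -6)*((-129 + 140) + 20) = 13*((-129 + 140) + 20) = 13*(11 + 20) = 13*31 = 403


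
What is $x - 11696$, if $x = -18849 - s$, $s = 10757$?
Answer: $-41302$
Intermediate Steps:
$x = -29606$ ($x = -18849 - 10757 = -29606$)
$x - 11696 = -29606 - 11696 = -41302$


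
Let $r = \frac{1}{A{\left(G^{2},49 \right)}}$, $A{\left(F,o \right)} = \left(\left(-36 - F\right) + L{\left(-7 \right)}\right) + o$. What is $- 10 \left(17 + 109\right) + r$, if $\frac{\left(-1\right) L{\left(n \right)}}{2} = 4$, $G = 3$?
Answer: $- \frac{5041}{4} \approx -1260.3$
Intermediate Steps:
$L{\left(n \right)} = -8$ ($L{\left(n \right)} = \left(-2\right) 4 = -8$)
$A{\left(F,o \right)} = -44 + o - F$ ($A{\left(F,o \right)} = \left(\left(-36 - F\right) - 8\right) + o = \left(-44 - F\right) + o = -44 + o - F$)
$r = - \frac{1}{4}$ ($r = \frac{1}{-44 + 49 - 3^{2}} = \frac{1}{-44 + 49 - 9} = \frac{1}{-4} = - \frac{1}{4} \approx -0.25$)
$- 10 \left(17 + 109\right) + r = - 10 \left(17 + 109\right) - \frac{1}{4} = \left(-10\right) 126 - \frac{1}{4} = -1260 - \frac{1}{4} = - \frac{5041}{4}$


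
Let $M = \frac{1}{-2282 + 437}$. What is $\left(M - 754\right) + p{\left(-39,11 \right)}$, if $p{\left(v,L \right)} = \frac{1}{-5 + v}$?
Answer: $- \frac{61211609}{81180} \approx -754.02$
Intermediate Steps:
$M = - \frac{1}{1845}$ ($M = \frac{1}{-1845} = - \frac{1}{1845} \approx -0.00054201$)
$\left(M - 754\right) + p{\left(-39,11 \right)} = \left(- \frac{1}{1845} - 754\right) + \frac{1}{-5 - 39} = - \frac{1391131}{1845} + \frac{1}{-44} = - \frac{1391131}{1845} - \frac{1}{44} = - \frac{61211609}{81180}$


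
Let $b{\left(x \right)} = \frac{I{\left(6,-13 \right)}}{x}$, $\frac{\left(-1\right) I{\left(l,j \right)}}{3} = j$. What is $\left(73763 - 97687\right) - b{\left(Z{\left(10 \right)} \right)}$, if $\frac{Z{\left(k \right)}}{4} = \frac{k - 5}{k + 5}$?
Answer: $- \frac{95813}{4} \approx -23953.0$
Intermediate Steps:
$I{\left(l,j \right)} = - 3 j$
$Z{\left(k \right)} = \frac{4 \left(-5 + k\right)}{5 + k}$ ($Z{\left(k \right)} = 4 \frac{k - 5}{k + 5} = 4 \frac{-5 + k}{5 + k} = \frac{4 \left(-5 + k\right)}{5 + k}$)
$b{\left(x \right)} = \frac{39}{x}$ ($b{\left(x \right)} = \frac{\left(-3\right) \left(-13\right)}{x} = \frac{39}{x}$)
$\left(73763 - 97687\right) - b{\left(Z{\left(10 \right)} \right)} = \left(73763 - 97687\right) - \frac{39}{4 \frac{1}{5 + 10} \left(-5 + 10\right)} = \left(73763 - 97687\right) - \frac{39}{4 \cdot \frac{1}{15} \cdot 5} = -23924 - \frac{39}{4 \cdot \frac{1}{15} \cdot 5} = -23924 - \frac{39}{\frac{4}{3}} = -23924 - 39 \cdot \frac{3}{4} = -23924 - \frac{117}{4} = - \frac{95813}{4}$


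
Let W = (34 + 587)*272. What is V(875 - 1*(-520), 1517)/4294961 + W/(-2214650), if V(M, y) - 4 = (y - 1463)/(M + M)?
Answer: -11244654040001/147433448369075 ≈ -0.076269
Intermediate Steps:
W = 168912 (W = 621*272 = 168912)
V(M, y) = 4 + (-1463 + y)/(2*M) (V(M, y) = 4 + (y - 1463)/(M + M) = 4 + (-1463 + y)/((2*M)) = 4 + (-1463 + y)*(1/(2*M)) = 4 + (-1463 + y)/(2*M))
V(875 - 1*(-520), 1517)/4294961 + W/(-2214650) = ((-1463 + 1517 + 8*(875 - 1*(-520)))/(2*(875 - 1*(-520))))/4294961 + 168912/(-2214650) = ((-1463 + 1517 + 8*(875 + 520))/(2*(875 + 520)))*(1/4294961) + 168912*(-1/2214650) = ((½)*(-1463 + 1517 + 8*1395)/1395)*(1/4294961) - 84456/1107325 = ((½)*(1/1395)*(-1463 + 1517 + 11160))*(1/4294961) - 84456/1107325 = ((½)*(1/1395)*11214)*(1/4294961) - 84456/1107325 = (623/155)*(1/4294961) - 84456/1107325 = 623/665718955 - 84456/1107325 = -11244654040001/147433448369075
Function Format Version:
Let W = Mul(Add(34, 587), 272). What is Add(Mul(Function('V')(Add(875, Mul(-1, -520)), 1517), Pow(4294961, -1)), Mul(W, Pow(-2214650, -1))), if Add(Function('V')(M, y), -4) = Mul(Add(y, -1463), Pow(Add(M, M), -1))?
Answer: Rational(-11244654040001, 147433448369075) ≈ -0.076269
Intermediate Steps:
W = 168912 (W = Mul(621, 272) = 168912)
Function('V')(M, y) = Add(4, Mul(Rational(1, 2), Pow(M, -1), Add(-1463, y))) (Function('V')(M, y) = Add(4, Mul(Add(y, -1463), Pow(Add(M, M), -1))) = Add(4, Mul(Add(-1463, y), Pow(Mul(2, M), -1))) = Add(4, Mul(Add(-1463, y), Mul(Rational(1, 2), Pow(M, -1)))) = Add(4, Mul(Rational(1, 2), Pow(M, -1), Add(-1463, y))))
Add(Mul(Function('V')(Add(875, Mul(-1, -520)), 1517), Pow(4294961, -1)), Mul(W, Pow(-2214650, -1))) = Add(Mul(Mul(Rational(1, 2), Pow(Add(875, Mul(-1, -520)), -1), Add(-1463, 1517, Mul(8, Add(875, Mul(-1, -520))))), Pow(4294961, -1)), Mul(168912, Pow(-2214650, -1))) = Add(Mul(Mul(Rational(1, 2), Pow(Add(875, 520), -1), Add(-1463, 1517, Mul(8, Add(875, 520)))), Rational(1, 4294961)), Mul(168912, Rational(-1, 2214650))) = Add(Mul(Mul(Rational(1, 2), Pow(1395, -1), Add(-1463, 1517, Mul(8, 1395))), Rational(1, 4294961)), Rational(-84456, 1107325)) = Add(Mul(Mul(Rational(1, 2), Rational(1, 1395), Add(-1463, 1517, 11160)), Rational(1, 4294961)), Rational(-84456, 1107325)) = Add(Mul(Mul(Rational(1, 2), Rational(1, 1395), 11214), Rational(1, 4294961)), Rational(-84456, 1107325)) = Add(Mul(Rational(623, 155), Rational(1, 4294961)), Rational(-84456, 1107325)) = Add(Rational(623, 665718955), Rational(-84456, 1107325)) = Rational(-11244654040001, 147433448369075)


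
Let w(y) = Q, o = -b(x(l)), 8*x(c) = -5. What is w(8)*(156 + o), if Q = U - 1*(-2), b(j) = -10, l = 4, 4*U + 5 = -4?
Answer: -83/2 ≈ -41.500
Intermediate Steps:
U = -9/4 (U = -5/4 + (¼)*(-4) = -5/4 - 1 = -9/4 ≈ -2.2500)
x(c) = -5/8 (x(c) = (⅛)*(-5) = -5/8)
Q = -¼ (Q = -9/4 - 1*(-2) = -9/4 + 2 = -¼ ≈ -0.25000)
o = 10 (o = -1*(-10) = 10)
w(y) = -¼
w(8)*(156 + o) = -(156 + 10)/4 = -¼*166 = -83/2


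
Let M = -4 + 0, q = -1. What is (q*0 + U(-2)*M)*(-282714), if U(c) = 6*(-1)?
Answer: -6785136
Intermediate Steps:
U(c) = -6
M = -4
(q*0 + U(-2)*M)*(-282714) = (-1*0 - 6*(-4))*(-282714) = (0 + 24)*(-282714) = 24*(-282714) = -6785136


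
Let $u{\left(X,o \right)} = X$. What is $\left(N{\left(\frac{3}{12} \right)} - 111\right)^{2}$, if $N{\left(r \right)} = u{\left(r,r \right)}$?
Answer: $\frac{196249}{16} \approx 12266.0$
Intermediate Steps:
$N{\left(r \right)} = r$
$\left(N{\left(\frac{3}{12} \right)} - 111\right)^{2} = \left(\frac{3}{12} - 111\right)^{2} = \left(3 \cdot \frac{1}{12} - 111\right)^{2} = \left(\frac{1}{4} - 111\right)^{2} = \left(- \frac{443}{4}\right)^{2} = \frac{196249}{16}$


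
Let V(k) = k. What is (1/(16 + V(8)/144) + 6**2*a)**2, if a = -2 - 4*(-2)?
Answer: 3899003364/83521 ≈ 46683.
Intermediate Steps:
a = 6 (a = -2 + 8 = 6)
(1/(16 + V(8)/144) + 6**2*a)**2 = (1/(16 + 8/144) + 6**2*6)**2 = (1/(16 + 8*(1/144)) + 36*6)**2 = (1/(16 + 1/18) + 216)**2 = (1/(289/18) + 216)**2 = (18/289 + 216)**2 = (62442/289)**2 = 3899003364/83521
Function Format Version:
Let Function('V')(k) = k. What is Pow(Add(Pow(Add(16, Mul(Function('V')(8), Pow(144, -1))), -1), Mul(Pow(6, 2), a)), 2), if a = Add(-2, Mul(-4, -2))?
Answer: Rational(3899003364, 83521) ≈ 46683.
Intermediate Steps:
a = 6 (a = Add(-2, 8) = 6)
Pow(Add(Pow(Add(16, Mul(Function('V')(8), Pow(144, -1))), -1), Mul(Pow(6, 2), a)), 2) = Pow(Add(Pow(Add(16, Mul(8, Pow(144, -1))), -1), Mul(Pow(6, 2), 6)), 2) = Pow(Add(Pow(Add(16, Mul(8, Rational(1, 144))), -1), Mul(36, 6)), 2) = Pow(Add(Pow(Add(16, Rational(1, 18)), -1), 216), 2) = Pow(Add(Pow(Rational(289, 18), -1), 216), 2) = Pow(Add(Rational(18, 289), 216), 2) = Pow(Rational(62442, 289), 2) = Rational(3899003364, 83521)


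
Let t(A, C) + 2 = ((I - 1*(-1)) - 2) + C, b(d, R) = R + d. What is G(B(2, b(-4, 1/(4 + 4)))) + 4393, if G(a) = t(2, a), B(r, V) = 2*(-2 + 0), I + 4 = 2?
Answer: 4384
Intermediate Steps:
I = -2 (I = -4 + 2 = -2)
t(A, C) = -5 + C (t(A, C) = -2 + (((-2 - 1*(-1)) - 2) + C) = -2 + (((-2 + 1) - 2) + C) = -2 + ((-1 - 2) + C) = -2 + (-3 + C) = -5 + C)
B(r, V) = -4 (B(r, V) = 2*(-2) = -4)
G(a) = -5 + a
G(B(2, b(-4, 1/(4 + 4)))) + 4393 = (-5 - 4) + 4393 = -9 + 4393 = 4384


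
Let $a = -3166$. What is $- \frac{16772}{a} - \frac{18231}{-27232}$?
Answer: $\frac{257227225}{43108256} \approx 5.967$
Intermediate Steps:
$- \frac{16772}{a} - \frac{18231}{-27232} = - \frac{16772}{-3166} - \frac{18231}{-27232} = \left(-16772\right) \left(- \frac{1}{3166}\right) - - \frac{18231}{27232} = \frac{8386}{1583} + \frac{18231}{27232} = \frac{257227225}{43108256}$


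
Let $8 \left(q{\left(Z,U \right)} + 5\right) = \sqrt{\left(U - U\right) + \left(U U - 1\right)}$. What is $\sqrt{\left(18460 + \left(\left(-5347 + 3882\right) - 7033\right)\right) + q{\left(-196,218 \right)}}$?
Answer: $\frac{\sqrt{159312 + 2 \sqrt{47523}}}{4} \approx 99.921$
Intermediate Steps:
$q{\left(Z,U \right)} = -5 + \frac{\sqrt{-1 + U^{2}}}{8}$ ($q{\left(Z,U \right)} = -5 + \frac{\sqrt{\left(U - U\right) + \left(U U - 1\right)}}{8} = -5 + \frac{\sqrt{0 + \left(U^{2} - 1\right)}}{8} = -5 + \frac{\sqrt{0 + \left(-1 + U^{2}\right)}}{8} = -5 + \frac{\sqrt{-1 + U^{2}}}{8}$)
$\sqrt{\left(18460 + \left(\left(-5347 + 3882\right) - 7033\right)\right) + q{\left(-196,218 \right)}} = \sqrt{\left(18460 + \left(\left(-5347 + 3882\right) - 7033\right)\right) - \left(5 - \frac{\sqrt{-1 + 218^{2}}}{8}\right)} = \sqrt{\left(18460 - 8498\right) - \left(5 - \frac{\sqrt{-1 + 47524}}{8}\right)} = \sqrt{\left(18460 - 8498\right) - \left(5 - \frac{\sqrt{47523}}{8}\right)} = \sqrt{9962 - \left(5 - \frac{\sqrt{47523}}{8}\right)} = \sqrt{9957 + \frac{\sqrt{47523}}{8}}$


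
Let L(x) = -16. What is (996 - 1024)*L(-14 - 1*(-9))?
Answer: 448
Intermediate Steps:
(996 - 1024)*L(-14 - 1*(-9)) = (996 - 1024)*(-16) = -28*(-16) = 448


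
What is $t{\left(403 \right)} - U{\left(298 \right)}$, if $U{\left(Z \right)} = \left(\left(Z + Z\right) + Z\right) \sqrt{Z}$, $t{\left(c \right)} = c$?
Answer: $403 - 894 \sqrt{298} \approx -15030.0$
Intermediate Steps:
$U{\left(Z \right)} = 3 Z^{\frac{3}{2}}$ ($U{\left(Z \right)} = \left(2 Z + Z\right) \sqrt{Z} = 3 Z \sqrt{Z} = 3 Z^{\frac{3}{2}}$)
$t{\left(403 \right)} - U{\left(298 \right)} = 403 - 3 \cdot 298^{\frac{3}{2}} = 403 - 3 \cdot 298 \sqrt{298} = 403 - 894 \sqrt{298}$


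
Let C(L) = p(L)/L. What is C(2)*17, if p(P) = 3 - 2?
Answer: 17/2 ≈ 8.5000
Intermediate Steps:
p(P) = 1
C(L) = 1/L
C(2)*17 = 17/2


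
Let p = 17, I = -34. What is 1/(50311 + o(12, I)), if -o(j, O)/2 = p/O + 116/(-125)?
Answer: 125/6289232 ≈ 1.9875e-5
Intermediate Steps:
o(j, O) = 232/125 - 34/O (o(j, O) = -2*(17/O + 116/(-125)) = -2*(17/O + 116*(-1/125)) = -2*(17/O - 116/125) = -2*(-116/125 + 17/O) = 232/125 - 34/O)
1/(50311 + o(12, I)) = 1/(50311 + (232/125 - 34/(-34))) = 1/(50311 + (232/125 - 34*(-1/34))) = 1/(50311 + (232/125 + 1)) = 1/(50311 + 357/125) = 1/(6289232/125) = 125/6289232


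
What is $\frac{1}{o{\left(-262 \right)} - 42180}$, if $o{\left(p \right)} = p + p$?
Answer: $- \frac{1}{42704} \approx -2.3417 \cdot 10^{-5}$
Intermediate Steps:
$o{\left(p \right)} = 2 p$
$\frac{1}{o{\left(-262 \right)} - 42180} = \frac{1}{2 \left(-262\right) - 42180} = \frac{1}{-524 - 42180} = \frac{1}{-42704} = - \frac{1}{42704}$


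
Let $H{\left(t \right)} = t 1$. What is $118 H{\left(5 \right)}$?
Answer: $590$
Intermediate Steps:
$H{\left(t \right)} = t$
$118 H{\left(5 \right)} = 118 \cdot 5 = 590$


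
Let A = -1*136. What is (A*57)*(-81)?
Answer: 627912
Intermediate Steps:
A = -136
(A*57)*(-81) = -136*57*(-81) = -7752*(-81) = 627912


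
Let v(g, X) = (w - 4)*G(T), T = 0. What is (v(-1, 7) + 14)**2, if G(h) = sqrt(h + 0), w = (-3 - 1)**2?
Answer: 196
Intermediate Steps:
w = 16 (w = (-4)**2 = 16)
G(h) = sqrt(h)
v(g, X) = 0 (v(g, X) = (16 - 4)*sqrt(0) = 12*0 = 0)
(v(-1, 7) + 14)**2 = (0 + 14)**2 = 14**2 = 196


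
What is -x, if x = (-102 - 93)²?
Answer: -38025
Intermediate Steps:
x = 38025 (x = (-195)² = 38025)
-x = -1*38025 = -38025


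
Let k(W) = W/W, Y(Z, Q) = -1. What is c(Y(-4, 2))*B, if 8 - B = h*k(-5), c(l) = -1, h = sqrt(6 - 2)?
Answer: -6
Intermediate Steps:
k(W) = 1
h = 2 (h = sqrt(4) = 2)
B = 6 (B = 8 - 2 = 6)
c(Y(-4, 2))*B = -1*6 = -6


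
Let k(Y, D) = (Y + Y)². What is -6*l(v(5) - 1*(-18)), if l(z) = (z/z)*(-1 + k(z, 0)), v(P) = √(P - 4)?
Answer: -8658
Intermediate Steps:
v(P) = √(-4 + P)
k(Y, D) = 4*Y² (k(Y, D) = (2*Y)² = 4*Y²)
l(z) = -1 + 4*z² (l(z) = (z/z)*(-1 + 4*z²) = 1*(-1 + 4*z²) = -1 + 4*z²)
-6*l(v(5) - 1*(-18)) = -6*(-1 + 4*(√(-4 + 5) - 1*(-18))²) = -6*(-1 + 4*(√1 + 18)²) = -6*(-1 + 4*(1 + 18)²) = -6*(-1 + 4*19²) = -6*(-1 + 4*361) = -6*(-1 + 1444) = -6*1443 = -8658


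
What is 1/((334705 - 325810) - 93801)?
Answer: -1/84906 ≈ -1.1778e-5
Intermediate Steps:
1/((334705 - 325810) - 93801) = 1/(8895 - 93801) = 1/(-84906) = -1/84906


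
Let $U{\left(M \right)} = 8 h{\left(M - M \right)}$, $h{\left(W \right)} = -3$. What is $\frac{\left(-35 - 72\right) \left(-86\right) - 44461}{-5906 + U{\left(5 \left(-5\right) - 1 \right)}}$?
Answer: $\frac{35259}{5930} \approx 5.9459$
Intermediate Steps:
$U{\left(M \right)} = -24$ ($U{\left(M \right)} = 8 \left(-3\right) = -24$)
$\frac{\left(-35 - 72\right) \left(-86\right) - 44461}{-5906 + U{\left(5 \left(-5\right) - 1 \right)}} = \frac{\left(-35 - 72\right) \left(-86\right) - 44461}{-5906 - 24} = \frac{\left(-107\right) \left(-86\right) - 44461}{-5930} = \left(9202 - 44461\right) \left(- \frac{1}{5930}\right) = \left(-35259\right) \left(- \frac{1}{5930}\right) = \frac{35259}{5930}$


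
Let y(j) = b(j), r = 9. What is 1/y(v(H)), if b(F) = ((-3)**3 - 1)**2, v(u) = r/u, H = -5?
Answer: 1/784 ≈ 0.0012755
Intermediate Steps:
v(u) = 9/u
b(F) = 784 (b(F) = (-27 - 1)**2 = (-28)**2 = 784)
y(j) = 784
1/y(v(H)) = 1/784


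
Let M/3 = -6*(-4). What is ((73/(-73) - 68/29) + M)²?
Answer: 3964081/841 ≈ 4713.5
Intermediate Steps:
M = 72 (M = 3*(-6*(-4)) = 3*24 = 72)
((73/(-73) - 68/29) + M)² = ((73/(-73) - 68/29) + 72)² = ((73*(-1/73) - 68*1/29) + 72)² = ((-1 - 68/29) + 72)² = (-97/29 + 72)² = (1991/29)² = 3964081/841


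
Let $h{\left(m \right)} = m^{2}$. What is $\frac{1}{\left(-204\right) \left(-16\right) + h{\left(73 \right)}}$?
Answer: $\frac{1}{8593} \approx 0.00011637$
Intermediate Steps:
$\frac{1}{\left(-204\right) \left(-16\right) + h{\left(73 \right)}} = \frac{1}{\left(-204\right) \left(-16\right) + 73^{2}} = \frac{1}{3264 + 5329} = \frac{1}{8593}$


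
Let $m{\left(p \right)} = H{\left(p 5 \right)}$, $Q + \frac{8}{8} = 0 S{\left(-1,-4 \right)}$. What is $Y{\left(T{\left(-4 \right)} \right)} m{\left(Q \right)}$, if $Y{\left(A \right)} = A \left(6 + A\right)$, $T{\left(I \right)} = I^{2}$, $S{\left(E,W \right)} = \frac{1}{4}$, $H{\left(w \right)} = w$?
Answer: $-1760$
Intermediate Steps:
$S{\left(E,W \right)} = \frac{1}{4}$
$Q = -1$ ($Q = -1 + 0 \cdot \frac{1}{4} = -1 + 0 = -1$)
$m{\left(p \right)} = 5 p$ ($m{\left(p \right)} = p 5 = 5 p$)
$Y{\left(T{\left(-4 \right)} \right)} m{\left(Q \right)} = \left(-4\right)^{2} \left(6 + \left(-4\right)^{2}\right) 5 \left(-1\right) = 16 \left(6 + 16\right) \left(-5\right) = 16 \cdot 22 \left(-5\right) = 352 \left(-5\right) = -1760$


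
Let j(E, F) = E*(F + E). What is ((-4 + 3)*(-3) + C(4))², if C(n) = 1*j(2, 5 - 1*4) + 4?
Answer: 169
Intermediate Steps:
j(E, F) = E*(E + F)
C(n) = 10 (C(n) = 1*(2*(2 + (5 - 1*4))) + 4 = 1*(2*(2 + (5 - 4))) + 4 = 1*(2*(2 + 1)) + 4 = 1*(2*3) + 4 = 1*6 + 4 = 6 + 4 = 10)
((-4 + 3)*(-3) + C(4))² = ((-4 + 3)*(-3) + 10)² = (-1*(-3) + 10)² = (3 + 10)² = 13² = 169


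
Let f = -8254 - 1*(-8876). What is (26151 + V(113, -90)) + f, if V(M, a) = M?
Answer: 26886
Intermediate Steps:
f = 622 (f = -8254 + 8876 = 622)
(26151 + V(113, -90)) + f = (26151 + 113) + 622 = 26264 + 622 = 26886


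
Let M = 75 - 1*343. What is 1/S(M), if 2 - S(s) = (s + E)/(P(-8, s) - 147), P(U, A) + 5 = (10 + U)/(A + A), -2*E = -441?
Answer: 40737/68744 ≈ 0.59259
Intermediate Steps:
E = 441/2 (E = -½*(-441) = 441/2 ≈ 220.50)
P(U, A) = -5 + (10 + U)/(2*A) (P(U, A) = -5 + (10 + U)/(A + A) = -5 + (10 + U)/((2*A)) = -5 + (10 + U)*(1/(2*A)) = -5 + (10 + U)/(2*A))
M = -268 (M = 75 - 343 = -268)
S(s) = 2 - (441/2 + s)/(-147 + (2 - 10*s)/(2*s)) (S(s) = 2 - (s + 441/2)/((10 - 8 - 10*s)/(2*s) - 147) = 2 - (441/2 + s)/((2 - 10*s)/(2*s) - 147) = 2 - (441/2 + s)/(-147 + (2 - 10*s)/(2*s)))
1/S(M) = 1/((-4 + 2*(-268)² + 1049*(-268))/(2*(-1 + 152*(-268)))) = 1/((-4 + 2*71824 - 281132)/(2*(-1 - 40736))) = 1/((½)*(-4 + 143648 - 281132)/(-40737)) = 1/((½)*(-1/40737)*(-137488)) = 1/(68744/40737) = 40737/68744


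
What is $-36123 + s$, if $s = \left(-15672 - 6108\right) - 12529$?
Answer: $-70432$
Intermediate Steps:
$s = -34309$ ($s = -21780 - 12529 = -34309$)
$-36123 + s = -36123 - 34309 = -70432$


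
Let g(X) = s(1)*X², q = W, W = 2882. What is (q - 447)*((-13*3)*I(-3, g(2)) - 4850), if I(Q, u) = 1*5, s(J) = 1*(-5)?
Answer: -12284575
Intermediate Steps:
q = 2882
s(J) = -5
g(X) = -5*X²
I(Q, u) = 5
(q - 447)*((-13*3)*I(-3, g(2)) - 4850) = (2882 - 447)*(-13*3*5 - 4850) = 2435*(-39*5 - 4850) = 2435*(-195 - 4850) = 2435*(-5045) = -12284575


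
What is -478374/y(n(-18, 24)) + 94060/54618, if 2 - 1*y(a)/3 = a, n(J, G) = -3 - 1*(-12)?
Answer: 4354967732/191163 ≈ 22781.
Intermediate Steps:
n(J, G) = 9 (n(J, G) = -3 + 12 = 9)
y(a) = 6 - 3*a
-478374/y(n(-18, 24)) + 94060/54618 = -478374/(6 - 3*9) + 94060/54618 = -478374/(6 - 27) + 94060*(1/54618) = -478374/(-21) + 47030/27309 = -478374*(-1/21) + 47030/27309 = 159458/7 + 47030/27309 = 4354967732/191163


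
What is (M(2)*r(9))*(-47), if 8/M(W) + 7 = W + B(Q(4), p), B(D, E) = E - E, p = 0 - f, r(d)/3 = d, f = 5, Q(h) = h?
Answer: 10152/5 ≈ 2030.4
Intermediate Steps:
r(d) = 3*d
p = -5 (p = 0 - 1*5 = 0 - 5 = -5)
B(D, E) = 0
M(W) = 8/(-7 + W) (M(W) = 8/(-7 + (W + 0)) = 8/(-7 + W))
(M(2)*r(9))*(-47) = ((8/(-7 + 2))*(3*9))*(-47) = ((8/(-5))*27)*(-47) = ((8*(-⅕))*27)*(-47) = -8/5*27*(-47) = -216/5*(-47) = 10152/5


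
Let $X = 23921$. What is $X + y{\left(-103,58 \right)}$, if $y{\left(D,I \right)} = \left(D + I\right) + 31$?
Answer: $23907$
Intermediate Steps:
$y{\left(D,I \right)} = 31 + D + I$
$X + y{\left(-103,58 \right)} = 23921 + \left(31 - 103 + 58\right) = 23921 - 14 = 23907$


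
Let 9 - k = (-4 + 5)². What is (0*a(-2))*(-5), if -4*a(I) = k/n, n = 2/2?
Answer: 0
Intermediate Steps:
n = 1 (n = 2*(½) = 1)
k = 8 (k = 9 - (-4 + 5)² = 9 - 1*1² = 9 - 1*1 = 9 - 1 = 8)
a(I) = -2 (a(I) = -2/1 = -2)
(0*a(-2))*(-5) = (0*(-2))*(-5) = 0*(-5) = 0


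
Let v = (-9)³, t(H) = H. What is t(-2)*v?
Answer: 1458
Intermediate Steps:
v = -729
t(-2)*v = -2*(-729) = 1458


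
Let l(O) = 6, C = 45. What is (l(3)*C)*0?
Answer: 0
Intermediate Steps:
(l(3)*C)*0 = (6*45)*0 = 270*0 = 0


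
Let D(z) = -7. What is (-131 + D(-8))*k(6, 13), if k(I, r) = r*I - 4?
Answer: -10212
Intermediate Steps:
k(I, r) = -4 + I*r (k(I, r) = I*r - 4 = -4 + I*r)
(-131 + D(-8))*k(6, 13) = (-131 - 7)*(-4 + 6*13) = -138*(-4 + 78) = -138*74 = -10212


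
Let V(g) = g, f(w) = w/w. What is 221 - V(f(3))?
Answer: 220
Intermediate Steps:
f(w) = 1
221 - V(f(3)) = 221 - 1*1 = 221 - 1 = 220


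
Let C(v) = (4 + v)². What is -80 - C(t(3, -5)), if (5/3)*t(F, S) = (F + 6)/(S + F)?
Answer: -8169/100 ≈ -81.690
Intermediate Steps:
t(F, S) = 3*(6 + F)/(5*(F + S)) (t(F, S) = 3*((F + 6)/(S + F))/5 = 3*((6 + F)/(F + S))/5 = 3*(6 + F)/(5*(F + S)))
-80 - C(t(3, -5)) = -80 - (4 + 3*(6 + 3)/(5*(3 - 5)))² = -80 - (4 + (⅗)*9/(-2))² = -80 - (4 + (⅗)*(-½)*9)² = -80 - (4 - 27/10)² = -80 - (13/10)² = -80 - 1*169/100 = -80 - 169/100 = -8169/100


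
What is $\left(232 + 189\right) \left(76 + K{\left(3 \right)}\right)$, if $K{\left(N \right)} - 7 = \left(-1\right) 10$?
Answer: $30733$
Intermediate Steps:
$K{\left(N \right)} = -3$ ($K{\left(N \right)} = 7 - 10 = -3$)
$\left(232 + 189\right) \left(76 + K{\left(3 \right)}\right) = \left(232 + 189\right) \left(76 - 3\right) = 421 \cdot 73 = 30733$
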